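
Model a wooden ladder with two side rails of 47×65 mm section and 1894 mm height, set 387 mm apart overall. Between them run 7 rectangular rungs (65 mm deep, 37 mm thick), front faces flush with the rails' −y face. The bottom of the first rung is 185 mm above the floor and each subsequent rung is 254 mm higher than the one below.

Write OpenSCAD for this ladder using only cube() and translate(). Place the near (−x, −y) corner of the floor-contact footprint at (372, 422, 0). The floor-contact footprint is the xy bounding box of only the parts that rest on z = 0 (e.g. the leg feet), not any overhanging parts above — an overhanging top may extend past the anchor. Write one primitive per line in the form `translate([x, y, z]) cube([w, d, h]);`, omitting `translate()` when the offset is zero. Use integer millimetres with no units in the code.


translate([372, 422, 0]) cube([47, 65, 1894]);
translate([712, 422, 0]) cube([47, 65, 1894]);
translate([419, 422, 185]) cube([293, 65, 37]);
translate([419, 422, 439]) cube([293, 65, 37]);
translate([419, 422, 693]) cube([293, 65, 37]);
translate([419, 422, 947]) cube([293, 65, 37]);
translate([419, 422, 1201]) cube([293, 65, 37]);
translate([419, 422, 1455]) cube([293, 65, 37]);
translate([419, 422, 1709]) cube([293, 65, 37]);


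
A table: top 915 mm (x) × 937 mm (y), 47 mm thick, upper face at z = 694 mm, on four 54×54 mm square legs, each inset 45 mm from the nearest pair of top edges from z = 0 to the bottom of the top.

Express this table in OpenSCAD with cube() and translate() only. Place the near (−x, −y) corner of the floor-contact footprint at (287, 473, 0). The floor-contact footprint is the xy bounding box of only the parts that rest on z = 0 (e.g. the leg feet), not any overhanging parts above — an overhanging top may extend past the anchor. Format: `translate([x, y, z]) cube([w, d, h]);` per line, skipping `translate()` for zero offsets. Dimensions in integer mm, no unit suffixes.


// leg_h = 694 - 47 = 647
translate([242, 428, 647]) cube([915, 937, 47]);
translate([287, 473, 0]) cube([54, 54, 647]);
translate([1058, 473, 0]) cube([54, 54, 647]);
translate([287, 1266, 0]) cube([54, 54, 647]);
translate([1058, 1266, 0]) cube([54, 54, 647]);


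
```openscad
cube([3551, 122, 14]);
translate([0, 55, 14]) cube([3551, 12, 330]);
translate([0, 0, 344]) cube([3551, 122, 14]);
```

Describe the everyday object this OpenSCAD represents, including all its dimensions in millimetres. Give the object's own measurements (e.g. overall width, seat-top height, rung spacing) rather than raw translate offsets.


An I-beam lying along x, 3551 mm long. Overall section height 358 mm. Two flanges 122 mm wide (y) and 14 mm thick, one on the floor and one at the top; a web 12 mm thick runs between them, centred on the flange width.


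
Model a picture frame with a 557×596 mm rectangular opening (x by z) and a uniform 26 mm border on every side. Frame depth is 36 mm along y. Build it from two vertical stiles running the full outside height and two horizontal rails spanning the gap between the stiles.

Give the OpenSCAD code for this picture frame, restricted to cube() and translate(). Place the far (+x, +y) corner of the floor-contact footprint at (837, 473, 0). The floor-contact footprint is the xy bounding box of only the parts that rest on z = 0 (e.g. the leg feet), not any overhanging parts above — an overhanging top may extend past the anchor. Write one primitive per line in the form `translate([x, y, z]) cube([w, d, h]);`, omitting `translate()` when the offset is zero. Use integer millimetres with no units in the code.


translate([228, 437, 0]) cube([26, 36, 648]);
translate([811, 437, 0]) cube([26, 36, 648]);
translate([254, 437, 0]) cube([557, 36, 26]);
translate([254, 437, 622]) cube([557, 36, 26]);


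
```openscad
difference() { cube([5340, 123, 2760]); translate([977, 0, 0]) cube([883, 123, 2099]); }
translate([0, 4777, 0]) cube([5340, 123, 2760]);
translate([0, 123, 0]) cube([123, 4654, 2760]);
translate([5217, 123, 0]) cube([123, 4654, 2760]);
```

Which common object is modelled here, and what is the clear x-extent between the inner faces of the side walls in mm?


A single room. The interior width is 5094 mm.

Four walls enclosing a rectangle with a door in the front wall — a room. Outside width 5340 minus two 123 mm walls gives 5094 mm.


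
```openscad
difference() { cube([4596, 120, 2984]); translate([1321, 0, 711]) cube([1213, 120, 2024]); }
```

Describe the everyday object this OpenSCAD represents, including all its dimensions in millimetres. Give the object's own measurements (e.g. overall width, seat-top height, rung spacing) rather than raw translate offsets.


A wall 4596 mm long (x), 120 mm thick (y), 2984 mm tall, with a rectangular window opening cut through it. The opening is 1213 mm wide and 2024 mm tall; its sill is at z = 711 mm and its near (−x) edge is 1321 mm from the wall's −x end. The opening passes through the full wall thickness.


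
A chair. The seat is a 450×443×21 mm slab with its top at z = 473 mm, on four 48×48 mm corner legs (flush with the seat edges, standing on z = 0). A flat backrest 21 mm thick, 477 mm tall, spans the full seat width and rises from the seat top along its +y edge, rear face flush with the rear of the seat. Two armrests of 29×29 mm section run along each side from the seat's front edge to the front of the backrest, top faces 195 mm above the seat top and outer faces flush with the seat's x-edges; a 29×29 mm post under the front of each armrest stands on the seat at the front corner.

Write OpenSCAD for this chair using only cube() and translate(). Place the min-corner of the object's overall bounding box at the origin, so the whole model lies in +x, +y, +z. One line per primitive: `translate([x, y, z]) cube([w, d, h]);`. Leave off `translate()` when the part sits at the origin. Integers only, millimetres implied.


translate([0, 0, 452]) cube([450, 443, 21]);
cube([48, 48, 452]);
translate([402, 0, 0]) cube([48, 48, 452]);
translate([0, 395, 0]) cube([48, 48, 452]);
translate([402, 395, 0]) cube([48, 48, 452]);
translate([0, 422, 473]) cube([450, 21, 477]);
translate([0, 0, 639]) cube([29, 422, 29]);
translate([421, 0, 639]) cube([29, 422, 29]);
translate([0, 0, 473]) cube([29, 29, 166]);
translate([421, 0, 473]) cube([29, 29, 166]);


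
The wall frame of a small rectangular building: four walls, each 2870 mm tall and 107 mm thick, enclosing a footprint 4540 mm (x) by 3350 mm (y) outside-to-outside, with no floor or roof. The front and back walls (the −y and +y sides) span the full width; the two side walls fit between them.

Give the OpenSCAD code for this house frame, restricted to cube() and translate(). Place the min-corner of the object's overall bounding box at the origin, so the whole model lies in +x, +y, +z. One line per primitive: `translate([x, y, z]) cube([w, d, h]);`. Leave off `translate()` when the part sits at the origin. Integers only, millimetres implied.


cube([4540, 107, 2870]);
translate([0, 3243, 0]) cube([4540, 107, 2870]);
translate([0, 107, 0]) cube([107, 3136, 2870]);
translate([4433, 107, 0]) cube([107, 3136, 2870]);


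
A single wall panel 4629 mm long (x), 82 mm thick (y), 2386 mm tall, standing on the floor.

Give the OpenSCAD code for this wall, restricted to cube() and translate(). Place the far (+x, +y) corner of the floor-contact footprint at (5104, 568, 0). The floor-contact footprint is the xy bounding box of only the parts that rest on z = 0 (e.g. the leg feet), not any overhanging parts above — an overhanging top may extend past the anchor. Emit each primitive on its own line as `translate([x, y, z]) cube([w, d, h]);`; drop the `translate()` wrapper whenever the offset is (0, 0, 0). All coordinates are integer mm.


translate([475, 486, 0]) cube([4629, 82, 2386]);


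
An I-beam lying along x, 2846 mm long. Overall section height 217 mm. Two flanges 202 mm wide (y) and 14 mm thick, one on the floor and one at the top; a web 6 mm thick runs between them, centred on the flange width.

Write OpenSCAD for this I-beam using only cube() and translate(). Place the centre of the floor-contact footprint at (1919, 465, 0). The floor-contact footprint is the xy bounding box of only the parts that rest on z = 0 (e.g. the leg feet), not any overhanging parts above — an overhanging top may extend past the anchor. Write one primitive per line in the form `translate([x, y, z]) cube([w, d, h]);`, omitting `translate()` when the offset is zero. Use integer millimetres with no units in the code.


translate([496, 364, 0]) cube([2846, 202, 14]);
translate([496, 462, 14]) cube([2846, 6, 189]);
translate([496, 364, 203]) cube([2846, 202, 14]);


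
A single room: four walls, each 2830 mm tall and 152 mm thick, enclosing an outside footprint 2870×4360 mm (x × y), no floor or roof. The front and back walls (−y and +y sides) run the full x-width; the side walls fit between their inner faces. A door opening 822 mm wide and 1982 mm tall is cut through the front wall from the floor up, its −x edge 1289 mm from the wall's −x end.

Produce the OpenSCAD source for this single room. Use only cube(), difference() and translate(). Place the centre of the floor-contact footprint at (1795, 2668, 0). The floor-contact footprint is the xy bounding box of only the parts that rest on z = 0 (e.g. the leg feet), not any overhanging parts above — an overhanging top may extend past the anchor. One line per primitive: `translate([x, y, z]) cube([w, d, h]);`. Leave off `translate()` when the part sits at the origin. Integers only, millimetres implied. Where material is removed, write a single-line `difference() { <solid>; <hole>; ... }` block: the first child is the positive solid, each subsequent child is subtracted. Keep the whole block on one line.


difference() { translate([360, 488, 0]) cube([2870, 152, 2830]); translate([1649, 488, 0]) cube([822, 152, 1982]); }
translate([360, 4696, 0]) cube([2870, 152, 2830]);
translate([360, 640, 0]) cube([152, 4056, 2830]);
translate([3078, 640, 0]) cube([152, 4056, 2830]);


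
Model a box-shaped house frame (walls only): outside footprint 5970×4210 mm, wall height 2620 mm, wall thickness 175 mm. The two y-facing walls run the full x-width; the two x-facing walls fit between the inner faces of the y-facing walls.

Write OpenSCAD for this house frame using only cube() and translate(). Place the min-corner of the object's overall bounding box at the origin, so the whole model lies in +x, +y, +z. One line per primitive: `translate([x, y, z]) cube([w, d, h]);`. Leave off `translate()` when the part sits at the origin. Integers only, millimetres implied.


cube([5970, 175, 2620]);
translate([0, 4035, 0]) cube([5970, 175, 2620]);
translate([0, 175, 0]) cube([175, 3860, 2620]);
translate([5795, 175, 0]) cube([175, 3860, 2620]);


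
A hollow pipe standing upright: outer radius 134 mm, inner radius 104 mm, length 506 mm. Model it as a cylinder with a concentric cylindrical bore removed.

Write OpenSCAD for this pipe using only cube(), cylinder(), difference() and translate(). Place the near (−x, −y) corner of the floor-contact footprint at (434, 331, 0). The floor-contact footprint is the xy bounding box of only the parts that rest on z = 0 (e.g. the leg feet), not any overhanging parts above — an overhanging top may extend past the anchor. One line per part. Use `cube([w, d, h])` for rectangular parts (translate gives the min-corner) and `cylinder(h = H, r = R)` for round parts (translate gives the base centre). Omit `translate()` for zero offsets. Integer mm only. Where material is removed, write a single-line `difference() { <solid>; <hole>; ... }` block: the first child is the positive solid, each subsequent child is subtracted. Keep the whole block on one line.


difference() { translate([568, 465, 0]) cylinder(h = 506, r = 134); translate([568, 465, 0]) cylinder(h = 506, r = 104); }


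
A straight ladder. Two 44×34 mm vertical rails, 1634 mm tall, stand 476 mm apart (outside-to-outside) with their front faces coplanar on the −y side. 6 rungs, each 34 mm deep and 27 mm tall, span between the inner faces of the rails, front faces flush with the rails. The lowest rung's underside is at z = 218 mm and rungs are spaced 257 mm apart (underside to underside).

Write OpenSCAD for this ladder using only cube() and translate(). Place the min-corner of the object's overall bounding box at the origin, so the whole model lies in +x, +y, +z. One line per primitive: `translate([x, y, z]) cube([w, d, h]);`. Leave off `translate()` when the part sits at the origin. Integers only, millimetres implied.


// rung span = 476 - 2*44 = 388
// rung[k] z = 218 + k*257
cube([44, 34, 1634]);
translate([432, 0, 0]) cube([44, 34, 1634]);
translate([44, 0, 218]) cube([388, 34, 27]);
translate([44, 0, 475]) cube([388, 34, 27]);
translate([44, 0, 732]) cube([388, 34, 27]);
translate([44, 0, 989]) cube([388, 34, 27]);
translate([44, 0, 1246]) cube([388, 34, 27]);
translate([44, 0, 1503]) cube([388, 34, 27]);


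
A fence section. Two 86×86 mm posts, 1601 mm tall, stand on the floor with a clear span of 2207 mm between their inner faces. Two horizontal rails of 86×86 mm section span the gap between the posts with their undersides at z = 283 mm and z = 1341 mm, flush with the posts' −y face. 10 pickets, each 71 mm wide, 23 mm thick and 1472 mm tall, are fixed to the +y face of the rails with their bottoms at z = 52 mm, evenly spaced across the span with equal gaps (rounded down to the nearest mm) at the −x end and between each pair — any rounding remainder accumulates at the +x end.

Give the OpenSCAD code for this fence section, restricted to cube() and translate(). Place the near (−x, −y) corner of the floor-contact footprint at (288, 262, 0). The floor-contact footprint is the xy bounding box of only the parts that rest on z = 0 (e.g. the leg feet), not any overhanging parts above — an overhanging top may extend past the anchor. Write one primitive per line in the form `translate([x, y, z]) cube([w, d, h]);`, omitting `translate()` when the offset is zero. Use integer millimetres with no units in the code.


translate([288, 262, 0]) cube([86, 86, 1601]);
translate([2581, 262, 0]) cube([86, 86, 1601]);
translate([374, 262, 283]) cube([2207, 86, 86]);
translate([374, 262, 1341]) cube([2207, 86, 86]);
translate([510, 348, 52]) cube([71, 23, 1472]);
translate([717, 348, 52]) cube([71, 23, 1472]);
translate([924, 348, 52]) cube([71, 23, 1472]);
translate([1131, 348, 52]) cube([71, 23, 1472]);
translate([1338, 348, 52]) cube([71, 23, 1472]);
translate([1545, 348, 52]) cube([71, 23, 1472]);
translate([1752, 348, 52]) cube([71, 23, 1472]);
translate([1959, 348, 52]) cube([71, 23, 1472]);
translate([2166, 348, 52]) cube([71, 23, 1472]);
translate([2373, 348, 52]) cube([71, 23, 1472]);


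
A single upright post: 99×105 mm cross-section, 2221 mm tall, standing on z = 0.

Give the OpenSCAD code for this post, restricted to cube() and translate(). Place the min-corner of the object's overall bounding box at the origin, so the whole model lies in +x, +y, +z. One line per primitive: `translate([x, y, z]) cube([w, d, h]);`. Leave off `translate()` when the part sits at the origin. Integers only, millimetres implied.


cube([99, 105, 2221]);


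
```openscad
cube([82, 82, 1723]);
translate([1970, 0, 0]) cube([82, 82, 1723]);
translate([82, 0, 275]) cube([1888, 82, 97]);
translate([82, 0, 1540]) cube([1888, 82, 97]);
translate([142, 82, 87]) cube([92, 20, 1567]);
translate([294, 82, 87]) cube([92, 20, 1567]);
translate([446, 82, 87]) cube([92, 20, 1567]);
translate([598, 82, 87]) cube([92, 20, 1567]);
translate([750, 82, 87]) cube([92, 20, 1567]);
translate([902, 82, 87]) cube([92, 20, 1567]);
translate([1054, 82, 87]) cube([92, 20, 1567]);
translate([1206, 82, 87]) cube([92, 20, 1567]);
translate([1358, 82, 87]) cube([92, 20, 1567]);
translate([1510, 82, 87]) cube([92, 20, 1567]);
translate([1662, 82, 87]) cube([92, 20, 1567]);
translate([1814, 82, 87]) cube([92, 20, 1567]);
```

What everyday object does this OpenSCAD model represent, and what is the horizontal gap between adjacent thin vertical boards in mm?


A fence section. The picket gap is 60 mm.

Two posts, two rails, 12 pickets — a fence section. Span 1888 mm holds 12 pickets of 92 mm with 13 equal gaps: ⌊(1888 − 12·92) / 13⌋ = 60 mm.


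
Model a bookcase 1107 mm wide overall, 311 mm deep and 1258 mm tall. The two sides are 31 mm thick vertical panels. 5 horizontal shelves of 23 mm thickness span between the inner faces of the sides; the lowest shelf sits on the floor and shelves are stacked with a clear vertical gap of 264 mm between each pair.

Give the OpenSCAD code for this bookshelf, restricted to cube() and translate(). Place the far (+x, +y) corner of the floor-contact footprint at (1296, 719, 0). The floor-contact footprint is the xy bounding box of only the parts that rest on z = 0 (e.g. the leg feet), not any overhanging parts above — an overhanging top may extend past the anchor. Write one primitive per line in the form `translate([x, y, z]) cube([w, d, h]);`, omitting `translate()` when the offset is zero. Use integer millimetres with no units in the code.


translate([189, 408, 0]) cube([31, 311, 1258]);
translate([1265, 408, 0]) cube([31, 311, 1258]);
translate([220, 408, 0]) cube([1045, 311, 23]);
translate([220, 408, 287]) cube([1045, 311, 23]);
translate([220, 408, 574]) cube([1045, 311, 23]);
translate([220, 408, 861]) cube([1045, 311, 23]);
translate([220, 408, 1148]) cube([1045, 311, 23]);


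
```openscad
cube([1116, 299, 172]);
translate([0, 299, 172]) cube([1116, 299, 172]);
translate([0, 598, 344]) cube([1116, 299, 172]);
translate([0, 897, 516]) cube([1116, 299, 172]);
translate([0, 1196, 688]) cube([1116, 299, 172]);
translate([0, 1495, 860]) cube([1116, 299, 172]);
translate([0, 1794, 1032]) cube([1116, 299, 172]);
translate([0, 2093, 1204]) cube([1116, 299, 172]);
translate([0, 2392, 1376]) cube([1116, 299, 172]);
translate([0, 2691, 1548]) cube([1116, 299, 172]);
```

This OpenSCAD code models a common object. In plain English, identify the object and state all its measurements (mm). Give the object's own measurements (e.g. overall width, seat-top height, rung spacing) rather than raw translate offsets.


A straight staircase of 10 solid steps. Each step is 1116 mm wide (x), 299 mm deep (y, the going) and 172 mm tall (the rise). The first step rests on the floor; each subsequent step sits one going further in +y and one rise higher in +z, directly behind and above the previous step with no overlap.


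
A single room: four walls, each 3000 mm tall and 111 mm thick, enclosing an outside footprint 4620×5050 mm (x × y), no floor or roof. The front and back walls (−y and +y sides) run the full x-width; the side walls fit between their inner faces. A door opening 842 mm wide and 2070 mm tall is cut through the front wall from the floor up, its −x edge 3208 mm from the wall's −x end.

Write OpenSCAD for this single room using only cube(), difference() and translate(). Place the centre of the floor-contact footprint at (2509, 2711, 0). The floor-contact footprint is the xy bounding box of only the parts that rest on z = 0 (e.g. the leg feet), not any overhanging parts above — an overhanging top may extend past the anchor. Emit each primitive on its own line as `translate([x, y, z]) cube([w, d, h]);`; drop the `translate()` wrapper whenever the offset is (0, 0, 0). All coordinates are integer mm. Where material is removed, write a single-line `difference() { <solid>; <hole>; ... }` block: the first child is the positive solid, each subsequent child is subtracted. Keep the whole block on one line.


difference() { translate([199, 186, 0]) cube([4620, 111, 3000]); translate([3407, 186, 0]) cube([842, 111, 2070]); }
translate([199, 5125, 0]) cube([4620, 111, 3000]);
translate([199, 297, 0]) cube([111, 4828, 3000]);
translate([4708, 297, 0]) cube([111, 4828, 3000]);


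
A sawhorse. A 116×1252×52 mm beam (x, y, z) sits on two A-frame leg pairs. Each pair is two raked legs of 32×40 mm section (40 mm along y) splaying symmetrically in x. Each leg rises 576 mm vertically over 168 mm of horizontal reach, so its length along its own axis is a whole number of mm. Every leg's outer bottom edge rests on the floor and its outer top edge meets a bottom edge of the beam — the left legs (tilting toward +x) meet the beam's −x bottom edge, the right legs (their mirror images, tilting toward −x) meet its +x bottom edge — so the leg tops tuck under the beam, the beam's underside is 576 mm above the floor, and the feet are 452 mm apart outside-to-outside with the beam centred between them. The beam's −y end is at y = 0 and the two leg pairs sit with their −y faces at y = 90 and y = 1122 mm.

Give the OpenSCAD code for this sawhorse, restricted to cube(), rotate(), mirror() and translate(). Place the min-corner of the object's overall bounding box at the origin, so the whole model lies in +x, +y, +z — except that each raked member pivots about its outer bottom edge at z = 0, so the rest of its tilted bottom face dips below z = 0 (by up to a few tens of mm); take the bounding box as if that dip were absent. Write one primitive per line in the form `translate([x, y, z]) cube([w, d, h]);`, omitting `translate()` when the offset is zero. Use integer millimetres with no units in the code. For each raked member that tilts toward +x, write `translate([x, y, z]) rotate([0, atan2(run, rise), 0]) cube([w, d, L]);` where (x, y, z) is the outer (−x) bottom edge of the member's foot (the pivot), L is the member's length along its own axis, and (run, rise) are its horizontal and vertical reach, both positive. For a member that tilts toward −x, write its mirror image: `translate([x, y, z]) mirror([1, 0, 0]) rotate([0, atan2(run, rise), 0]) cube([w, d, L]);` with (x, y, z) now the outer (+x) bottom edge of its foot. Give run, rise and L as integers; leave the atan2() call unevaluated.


translate([168, 0, 576]) cube([116, 1252, 52]);
translate([0, 90, 0]) rotate([0, atan2(168, 576), 0]) cube([32, 40, 600]);
translate([452, 90, 0]) mirror([1, 0, 0]) rotate([0, atan2(168, 576), 0]) cube([32, 40, 600]);
translate([0, 1122, 0]) rotate([0, atan2(168, 576), 0]) cube([32, 40, 600]);
translate([452, 1122, 0]) mirror([1, 0, 0]) rotate([0, atan2(168, 576), 0]) cube([32, 40, 600]);


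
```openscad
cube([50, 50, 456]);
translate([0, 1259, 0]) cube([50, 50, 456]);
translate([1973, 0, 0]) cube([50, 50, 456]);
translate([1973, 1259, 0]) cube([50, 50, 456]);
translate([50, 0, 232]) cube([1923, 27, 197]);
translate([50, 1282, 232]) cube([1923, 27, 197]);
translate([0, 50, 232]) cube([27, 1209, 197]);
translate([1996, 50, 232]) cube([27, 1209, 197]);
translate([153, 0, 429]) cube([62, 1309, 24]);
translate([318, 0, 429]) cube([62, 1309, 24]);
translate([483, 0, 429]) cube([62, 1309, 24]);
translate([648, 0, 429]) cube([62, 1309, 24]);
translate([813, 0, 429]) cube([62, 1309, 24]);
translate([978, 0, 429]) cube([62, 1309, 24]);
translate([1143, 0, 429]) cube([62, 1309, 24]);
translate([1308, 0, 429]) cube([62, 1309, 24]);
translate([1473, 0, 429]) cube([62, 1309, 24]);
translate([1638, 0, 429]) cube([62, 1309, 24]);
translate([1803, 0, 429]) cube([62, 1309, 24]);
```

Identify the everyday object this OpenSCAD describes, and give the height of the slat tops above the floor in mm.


A bed frame. The slat-top height is 453 mm.

Four posts, four rails, and a row of slats — a bed frame. Slats sit on the rails at z = 232 + 197 = 429; with slat thickness 24, the top is 453 mm.


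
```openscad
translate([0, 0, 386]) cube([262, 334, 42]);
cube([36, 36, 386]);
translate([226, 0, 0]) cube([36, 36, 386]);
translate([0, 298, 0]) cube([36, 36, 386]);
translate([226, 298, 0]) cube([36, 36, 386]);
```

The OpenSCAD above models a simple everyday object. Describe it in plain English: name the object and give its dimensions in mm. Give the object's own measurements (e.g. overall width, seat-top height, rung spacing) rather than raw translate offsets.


A simple wooden stool: a rectangular seat 262 mm (x) by 334 mm (y), 42 mm thick, top face at z = 428 mm, on four square legs, each 36×36 mm in cross-section. The legs rest on z = 0, each flush with a corner of the seat.


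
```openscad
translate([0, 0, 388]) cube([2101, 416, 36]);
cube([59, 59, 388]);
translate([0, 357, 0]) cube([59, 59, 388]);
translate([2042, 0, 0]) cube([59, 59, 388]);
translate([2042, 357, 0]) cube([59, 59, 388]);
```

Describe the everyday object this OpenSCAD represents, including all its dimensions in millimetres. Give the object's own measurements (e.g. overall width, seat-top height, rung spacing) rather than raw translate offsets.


A long wooden bench with a 2101 mm (x) × 416 mm (y) seat, 36 mm thick, its top surface 424 mm above the floor. Four 59 mm square legs at the seat corners, flush with the edges, run from z = 0 to the seat underside.


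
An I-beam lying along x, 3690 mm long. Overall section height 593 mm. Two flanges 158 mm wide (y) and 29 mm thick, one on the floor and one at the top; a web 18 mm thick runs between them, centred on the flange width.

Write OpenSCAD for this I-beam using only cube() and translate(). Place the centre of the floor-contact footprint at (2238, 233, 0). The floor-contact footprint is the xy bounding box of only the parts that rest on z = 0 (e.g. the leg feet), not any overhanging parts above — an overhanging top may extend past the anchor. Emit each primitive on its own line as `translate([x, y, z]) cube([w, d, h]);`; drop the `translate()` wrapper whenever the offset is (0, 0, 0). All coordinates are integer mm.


translate([393, 154, 0]) cube([3690, 158, 29]);
translate([393, 224, 29]) cube([3690, 18, 535]);
translate([393, 154, 564]) cube([3690, 158, 29]);


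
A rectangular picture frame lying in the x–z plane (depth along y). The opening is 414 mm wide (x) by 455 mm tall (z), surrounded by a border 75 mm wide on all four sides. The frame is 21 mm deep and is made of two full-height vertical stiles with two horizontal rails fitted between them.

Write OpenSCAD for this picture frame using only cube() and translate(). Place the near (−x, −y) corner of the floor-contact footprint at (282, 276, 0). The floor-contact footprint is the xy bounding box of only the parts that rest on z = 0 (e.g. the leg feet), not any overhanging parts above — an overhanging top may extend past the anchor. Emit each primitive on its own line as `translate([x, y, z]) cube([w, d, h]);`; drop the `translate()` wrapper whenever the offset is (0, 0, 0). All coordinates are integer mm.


translate([282, 276, 0]) cube([75, 21, 605]);
translate([771, 276, 0]) cube([75, 21, 605]);
translate([357, 276, 0]) cube([414, 21, 75]);
translate([357, 276, 530]) cube([414, 21, 75]);


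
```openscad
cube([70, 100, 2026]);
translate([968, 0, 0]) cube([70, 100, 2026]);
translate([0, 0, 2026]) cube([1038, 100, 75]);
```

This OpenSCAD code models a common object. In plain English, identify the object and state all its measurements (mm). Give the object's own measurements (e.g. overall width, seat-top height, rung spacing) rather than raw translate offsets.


A door frame. The clear opening is 898 mm wide and 2026 mm high. Two 70 mm wide jambs, 100 mm deep, stand either side of the opening from the floor to the top of the opening. A 75 mm thick head sits across the top of both jambs, spanning the full outside width of the frame.


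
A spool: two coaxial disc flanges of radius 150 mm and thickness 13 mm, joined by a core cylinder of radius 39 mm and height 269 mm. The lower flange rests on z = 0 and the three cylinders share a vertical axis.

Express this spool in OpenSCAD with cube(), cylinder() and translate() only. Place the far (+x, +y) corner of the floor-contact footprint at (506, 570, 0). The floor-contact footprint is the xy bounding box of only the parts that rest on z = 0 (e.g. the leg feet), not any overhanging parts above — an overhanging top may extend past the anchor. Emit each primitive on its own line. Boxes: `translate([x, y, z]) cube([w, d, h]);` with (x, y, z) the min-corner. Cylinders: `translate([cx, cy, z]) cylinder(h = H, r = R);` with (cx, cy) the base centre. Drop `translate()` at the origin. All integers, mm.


translate([356, 420, 0]) cylinder(h = 13, r = 150);
translate([356, 420, 13]) cylinder(h = 269, r = 39);
translate([356, 420, 282]) cylinder(h = 13, r = 150);


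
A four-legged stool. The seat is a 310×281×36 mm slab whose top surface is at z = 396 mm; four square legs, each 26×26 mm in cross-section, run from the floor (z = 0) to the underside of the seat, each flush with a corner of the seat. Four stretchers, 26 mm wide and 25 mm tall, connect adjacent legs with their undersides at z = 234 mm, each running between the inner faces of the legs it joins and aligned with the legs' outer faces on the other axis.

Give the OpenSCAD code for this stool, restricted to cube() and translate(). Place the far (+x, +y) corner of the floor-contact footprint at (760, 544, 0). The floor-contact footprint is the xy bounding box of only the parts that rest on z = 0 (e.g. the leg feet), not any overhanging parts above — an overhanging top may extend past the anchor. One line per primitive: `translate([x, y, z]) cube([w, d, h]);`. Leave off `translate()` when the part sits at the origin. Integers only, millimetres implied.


translate([450, 263, 360]) cube([310, 281, 36]);
translate([450, 263, 0]) cube([26, 26, 360]);
translate([734, 263, 0]) cube([26, 26, 360]);
translate([450, 518, 0]) cube([26, 26, 360]);
translate([734, 518, 0]) cube([26, 26, 360]);
translate([476, 263, 234]) cube([258, 26, 25]);
translate([476, 518, 234]) cube([258, 26, 25]);
translate([450, 289, 234]) cube([26, 229, 25]);
translate([734, 289, 234]) cube([26, 229, 25]);


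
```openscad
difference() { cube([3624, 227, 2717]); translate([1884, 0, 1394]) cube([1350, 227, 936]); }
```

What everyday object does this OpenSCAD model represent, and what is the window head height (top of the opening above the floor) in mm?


A wall with a window opening. The window head height is 2330 mm.

A wall with a rectangular opening subtracted — a window. Sill at z = 1394, opening 936 mm tall, so the head is at 1394 + 936 = 2330 mm.


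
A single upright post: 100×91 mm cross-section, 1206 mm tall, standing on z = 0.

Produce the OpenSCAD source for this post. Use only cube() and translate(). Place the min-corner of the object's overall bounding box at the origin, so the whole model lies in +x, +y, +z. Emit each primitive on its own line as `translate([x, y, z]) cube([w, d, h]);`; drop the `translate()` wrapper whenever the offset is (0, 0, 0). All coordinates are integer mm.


cube([100, 91, 1206]);


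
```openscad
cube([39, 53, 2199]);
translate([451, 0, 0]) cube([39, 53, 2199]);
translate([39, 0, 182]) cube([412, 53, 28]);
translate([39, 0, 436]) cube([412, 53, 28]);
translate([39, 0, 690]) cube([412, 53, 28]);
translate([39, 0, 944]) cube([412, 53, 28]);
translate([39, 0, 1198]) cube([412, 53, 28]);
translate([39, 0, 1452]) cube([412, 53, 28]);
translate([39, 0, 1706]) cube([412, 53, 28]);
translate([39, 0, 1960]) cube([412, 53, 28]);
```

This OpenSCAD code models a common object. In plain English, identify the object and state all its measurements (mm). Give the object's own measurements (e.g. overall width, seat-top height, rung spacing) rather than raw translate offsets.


A straight ladder. Two 39×53 mm vertical rails, 2199 mm tall, stand 490 mm apart (outside-to-outside) with their front faces coplanar on the −y side. 8 rungs, each 53 mm deep and 28 mm tall, span between the inner faces of the rails, front faces flush with the rails. The lowest rung's underside is at z = 182 mm and rungs are spaced 254 mm apart (underside to underside).


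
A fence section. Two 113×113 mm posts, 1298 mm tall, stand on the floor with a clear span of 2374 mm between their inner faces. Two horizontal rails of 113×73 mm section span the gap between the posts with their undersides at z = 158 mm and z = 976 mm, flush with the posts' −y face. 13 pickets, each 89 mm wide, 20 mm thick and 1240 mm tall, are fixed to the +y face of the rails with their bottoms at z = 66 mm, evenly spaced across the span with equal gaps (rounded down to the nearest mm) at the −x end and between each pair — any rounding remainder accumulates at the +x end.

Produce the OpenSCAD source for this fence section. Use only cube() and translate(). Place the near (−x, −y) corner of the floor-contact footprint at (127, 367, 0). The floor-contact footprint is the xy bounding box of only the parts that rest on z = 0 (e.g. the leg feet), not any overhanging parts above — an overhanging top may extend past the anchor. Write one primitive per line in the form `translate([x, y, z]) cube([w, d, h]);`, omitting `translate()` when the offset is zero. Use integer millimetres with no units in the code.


translate([127, 367, 0]) cube([113, 113, 1298]);
translate([2614, 367, 0]) cube([113, 113, 1298]);
translate([240, 367, 158]) cube([2374, 113, 73]);
translate([240, 367, 976]) cube([2374, 113, 73]);
translate([326, 480, 66]) cube([89, 20, 1240]);
translate([501, 480, 66]) cube([89, 20, 1240]);
translate([676, 480, 66]) cube([89, 20, 1240]);
translate([851, 480, 66]) cube([89, 20, 1240]);
translate([1026, 480, 66]) cube([89, 20, 1240]);
translate([1201, 480, 66]) cube([89, 20, 1240]);
translate([1376, 480, 66]) cube([89, 20, 1240]);
translate([1551, 480, 66]) cube([89, 20, 1240]);
translate([1726, 480, 66]) cube([89, 20, 1240]);
translate([1901, 480, 66]) cube([89, 20, 1240]);
translate([2076, 480, 66]) cube([89, 20, 1240]);
translate([2251, 480, 66]) cube([89, 20, 1240]);
translate([2426, 480, 66]) cube([89, 20, 1240]);


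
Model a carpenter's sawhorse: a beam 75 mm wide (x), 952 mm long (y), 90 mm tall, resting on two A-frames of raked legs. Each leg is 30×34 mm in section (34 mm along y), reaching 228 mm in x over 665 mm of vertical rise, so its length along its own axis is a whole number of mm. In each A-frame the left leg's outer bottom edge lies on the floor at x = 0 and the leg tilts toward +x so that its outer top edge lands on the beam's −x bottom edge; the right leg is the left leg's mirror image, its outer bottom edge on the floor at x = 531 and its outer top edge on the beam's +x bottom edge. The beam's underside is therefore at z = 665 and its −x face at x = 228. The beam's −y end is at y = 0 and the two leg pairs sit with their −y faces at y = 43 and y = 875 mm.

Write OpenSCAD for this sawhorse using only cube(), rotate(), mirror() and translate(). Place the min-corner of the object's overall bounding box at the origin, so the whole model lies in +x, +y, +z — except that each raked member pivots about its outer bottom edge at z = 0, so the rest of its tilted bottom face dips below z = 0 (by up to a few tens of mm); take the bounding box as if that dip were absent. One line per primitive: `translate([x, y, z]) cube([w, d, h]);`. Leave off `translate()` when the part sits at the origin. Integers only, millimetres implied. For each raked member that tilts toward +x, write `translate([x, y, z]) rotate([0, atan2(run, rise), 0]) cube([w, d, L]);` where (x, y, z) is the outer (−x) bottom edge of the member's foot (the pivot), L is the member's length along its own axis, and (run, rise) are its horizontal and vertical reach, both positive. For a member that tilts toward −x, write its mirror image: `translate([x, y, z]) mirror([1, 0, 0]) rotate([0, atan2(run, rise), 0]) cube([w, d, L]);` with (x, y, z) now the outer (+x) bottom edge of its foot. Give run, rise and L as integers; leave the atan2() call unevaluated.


translate([228, 0, 665]) cube([75, 952, 90]);
translate([0, 43, 0]) rotate([0, atan2(228, 665), 0]) cube([30, 34, 703]);
translate([531, 43, 0]) mirror([1, 0, 0]) rotate([0, atan2(228, 665), 0]) cube([30, 34, 703]);
translate([0, 875, 0]) rotate([0, atan2(228, 665), 0]) cube([30, 34, 703]);
translate([531, 875, 0]) mirror([1, 0, 0]) rotate([0, atan2(228, 665), 0]) cube([30, 34, 703]);


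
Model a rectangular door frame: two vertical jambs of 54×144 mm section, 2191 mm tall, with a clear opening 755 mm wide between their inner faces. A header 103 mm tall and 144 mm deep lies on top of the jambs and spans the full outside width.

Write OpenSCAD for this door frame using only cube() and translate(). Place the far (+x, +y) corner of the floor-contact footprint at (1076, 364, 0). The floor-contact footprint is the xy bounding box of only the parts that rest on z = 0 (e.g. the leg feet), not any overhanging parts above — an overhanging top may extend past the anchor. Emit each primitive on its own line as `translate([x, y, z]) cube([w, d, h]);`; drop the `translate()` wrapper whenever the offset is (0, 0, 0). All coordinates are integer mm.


translate([213, 220, 0]) cube([54, 144, 2191]);
translate([1022, 220, 0]) cube([54, 144, 2191]);
translate([213, 220, 2191]) cube([863, 144, 103]);


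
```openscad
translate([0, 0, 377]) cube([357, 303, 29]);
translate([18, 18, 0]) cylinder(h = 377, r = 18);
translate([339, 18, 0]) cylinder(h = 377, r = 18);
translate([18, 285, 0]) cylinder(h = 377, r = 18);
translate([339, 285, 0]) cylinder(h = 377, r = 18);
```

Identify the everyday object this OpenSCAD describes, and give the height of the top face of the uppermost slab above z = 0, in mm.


A stool. The seat height is 406 mm.

A 357×303×29 slab at z = 377 on four corner cylinders — a stool. The seat top is 377 + 29 = 406 mm.


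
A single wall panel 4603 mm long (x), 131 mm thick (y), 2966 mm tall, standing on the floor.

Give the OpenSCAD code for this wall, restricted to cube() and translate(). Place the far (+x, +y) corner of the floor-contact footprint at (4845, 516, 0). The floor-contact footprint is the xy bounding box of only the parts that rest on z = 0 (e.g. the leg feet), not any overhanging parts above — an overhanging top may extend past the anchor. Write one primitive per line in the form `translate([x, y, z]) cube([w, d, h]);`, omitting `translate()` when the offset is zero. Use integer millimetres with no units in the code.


translate([242, 385, 0]) cube([4603, 131, 2966]);


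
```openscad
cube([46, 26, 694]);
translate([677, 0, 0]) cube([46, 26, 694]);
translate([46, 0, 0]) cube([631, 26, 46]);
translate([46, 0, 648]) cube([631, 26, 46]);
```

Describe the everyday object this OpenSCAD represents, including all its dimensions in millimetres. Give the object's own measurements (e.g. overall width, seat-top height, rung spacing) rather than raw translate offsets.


A rectangular picture frame lying in the x–z plane (depth along y). The opening is 631 mm wide (x) by 602 mm tall (z), surrounded by a border 46 mm wide on all four sides. The frame is 26 mm deep and is made of two full-height vertical stiles with two horizontal rails fitted between them.


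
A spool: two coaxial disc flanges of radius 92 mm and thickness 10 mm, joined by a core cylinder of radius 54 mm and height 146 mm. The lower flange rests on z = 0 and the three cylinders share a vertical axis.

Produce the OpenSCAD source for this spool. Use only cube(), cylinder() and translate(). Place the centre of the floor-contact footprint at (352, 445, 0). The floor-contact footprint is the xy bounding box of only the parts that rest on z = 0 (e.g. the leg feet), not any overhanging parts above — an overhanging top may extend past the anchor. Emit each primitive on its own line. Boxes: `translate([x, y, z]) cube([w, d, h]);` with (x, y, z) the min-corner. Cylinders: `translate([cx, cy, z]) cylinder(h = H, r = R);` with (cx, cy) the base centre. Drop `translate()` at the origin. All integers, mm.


translate([352, 445, 0]) cylinder(h = 10, r = 92);
translate([352, 445, 10]) cylinder(h = 146, r = 54);
translate([352, 445, 156]) cylinder(h = 10, r = 92);


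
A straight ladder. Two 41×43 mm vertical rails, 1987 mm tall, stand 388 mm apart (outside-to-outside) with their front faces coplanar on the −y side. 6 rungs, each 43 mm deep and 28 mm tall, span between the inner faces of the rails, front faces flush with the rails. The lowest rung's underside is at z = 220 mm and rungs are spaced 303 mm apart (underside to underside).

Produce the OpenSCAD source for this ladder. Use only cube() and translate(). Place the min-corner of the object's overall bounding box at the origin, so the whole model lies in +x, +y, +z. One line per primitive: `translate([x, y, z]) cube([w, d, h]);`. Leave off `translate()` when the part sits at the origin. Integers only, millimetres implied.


cube([41, 43, 1987]);
translate([347, 0, 0]) cube([41, 43, 1987]);
translate([41, 0, 220]) cube([306, 43, 28]);
translate([41, 0, 523]) cube([306, 43, 28]);
translate([41, 0, 826]) cube([306, 43, 28]);
translate([41, 0, 1129]) cube([306, 43, 28]);
translate([41, 0, 1432]) cube([306, 43, 28]);
translate([41, 0, 1735]) cube([306, 43, 28]);
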